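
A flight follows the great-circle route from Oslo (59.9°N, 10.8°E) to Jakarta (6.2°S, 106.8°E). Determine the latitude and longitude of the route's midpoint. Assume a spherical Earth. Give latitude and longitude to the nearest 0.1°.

≈ 35.4°N, 78.9°E

From cos δ = sin φ₁ sin φ₂ + cos φ₁ cos φ₂ cos Δλ, the central angle is δ ≈ 1.717 rad (98.4°).
Interpolate at f = 1/2 with slerp weights a = sin((1−f)δ)/sin δ ≈ 0.765, b = sin(fδ)/sin δ ≈ 0.765.
p = a·p₁ + b·p₂ ≈ (0.157, 0.800, 0.579); φ = arcsin(p_z) ≈ 35.39°, λ = atan2(p_y, p_x) ≈ 78.89°.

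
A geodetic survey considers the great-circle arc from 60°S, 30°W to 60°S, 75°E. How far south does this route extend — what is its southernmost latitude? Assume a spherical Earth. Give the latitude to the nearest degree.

The great circle lies in the plane with unit normal n̂ = (p₁ × p₂)/|p₁ × p₂|.
Here n̂_z ≈ +0.332; the vertex latitude is φ_max = arccos|n̂_z| ≈ 70.6°.
Check via Clairaut: cos φ_max = |cos φ₁| · sin C = cos(60.0°)·sin(138.5°) ≈ 0.332, again giving ≈ 70.6°.

≈ 71°S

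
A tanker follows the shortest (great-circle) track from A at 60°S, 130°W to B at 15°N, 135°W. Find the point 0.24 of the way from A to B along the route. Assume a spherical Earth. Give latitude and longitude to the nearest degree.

≈ 42°S, 132°W

Convert each endpoint to a unit vector on the sphere (x = cos φ cos λ, y = cos φ sin λ, z = sin φ).
The central angle between the endpoints is δ = arccos(p₁·p₂) ≈ 1.311 rad (75.1°).
Interpolate at f = 0.24 with slerp weights a = sin((1−f)δ)/sin δ ≈ 0.869, b = sin(fδ)/sin δ ≈ 0.320.
p = a·p₁ + b·p₂ ≈ (-0.498, -0.551, -0.669); φ = arcsin(p_z) ≈ -42.02°, λ = atan2(p_y, p_x) ≈ -132.08°.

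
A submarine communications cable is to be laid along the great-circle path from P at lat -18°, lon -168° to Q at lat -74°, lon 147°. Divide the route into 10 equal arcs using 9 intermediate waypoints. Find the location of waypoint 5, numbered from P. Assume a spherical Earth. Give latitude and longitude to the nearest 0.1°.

Write both endpoints as unit vectors p₁, p₂ with components (cos φ cos λ, cos φ sin λ, sin φ).
The central angle between the endpoints is δ = arccos(p₁·p₂) ≈ 1.067 rad (61.2°).
Interpolate at f = 5/10 with slerp weights a = sin((1−f)δ)/sin δ ≈ 0.581, b = sin(fδ)/sin δ ≈ 0.581.
p = a·p₁ + b·p₂ ≈ (-0.675, -0.028, -0.738); φ = arcsin(p_z) ≈ -47.54°, λ = atan2(p_y, p_x) ≈ -177.65°.

≈ lat -47.5°, lon -177.7°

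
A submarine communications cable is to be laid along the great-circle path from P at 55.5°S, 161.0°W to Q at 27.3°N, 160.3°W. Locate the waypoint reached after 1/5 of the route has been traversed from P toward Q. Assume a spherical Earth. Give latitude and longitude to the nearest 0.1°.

≈ 38.9°S, 160.8°W

Write both endpoints as unit vectors p₁, p₂ with components (cos φ cos λ, cos φ sin λ, sin φ).
The central angle between the endpoints is δ = arccos(p₁·p₂) ≈ 1.445 rad (82.8°).
Interpolate at f = 1/5 with slerp weights a = sin((1−f)δ)/sin δ ≈ 0.923, b = sin(fδ)/sin δ ≈ 0.287.
p = a·p₁ + b·p₂ ≈ (-0.734, -0.256, -0.629); φ = arcsin(p_z) ≈ -38.94°, λ = atan2(p_y, p_x) ≈ -160.77°.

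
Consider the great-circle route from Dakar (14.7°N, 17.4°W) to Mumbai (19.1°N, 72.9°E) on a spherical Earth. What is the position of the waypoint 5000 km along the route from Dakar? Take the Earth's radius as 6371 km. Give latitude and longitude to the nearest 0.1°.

≈ 23.4°N, 29.5°E

The haversine formula gives a central angle δ ≈ 1.492 rad (85.5°) between the endpoints. The total great-circle distance is δ·R ≈ 1.492 × 6371 ≈ 9509 km, so the target fraction is f = 5000/9509 ≈ 0.526.
Interpolate at f ≈ 0.526 with slerp weights a = sin((1−f)δ)/sin δ ≈ 0.652, b = sin(fδ)/sin δ ≈ 0.709.
p = a·p₁ + b·p₂ ≈ (0.799, 0.452, 0.397); φ = arcsin(p_z) ≈ 23.42°, λ = atan2(p_y, p_x) ≈ 29.48°.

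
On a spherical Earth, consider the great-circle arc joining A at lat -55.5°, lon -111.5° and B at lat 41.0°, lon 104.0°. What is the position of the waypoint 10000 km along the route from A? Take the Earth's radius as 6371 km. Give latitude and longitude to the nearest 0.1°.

≈ lat -9.6°, lon 144.3°

Write both endpoints as unit vectors p₁, p₂ with components (cos φ cos λ, cos φ sin λ, sin φ).
The central angle between the endpoints is δ = arccos(p₁·p₂) ≈ 2.665 rad (152.7°). The total great-circle distance is δ·R ≈ 2.665 × 6371 ≈ 16980 km, so the target fraction is f = 10000/16980 ≈ 0.589.
Interpolate at f ≈ 0.589 with slerp weights a = sin((1−f)δ)/sin δ ≈ 1.939, b = sin(fδ)/sin δ ≈ 2.181.
p = a·p₁ + b·p₂ ≈ (-0.801, 0.575, -0.167); φ = arcsin(p_z) ≈ -9.64°, λ = atan2(p_y, p_x) ≈ 144.32°.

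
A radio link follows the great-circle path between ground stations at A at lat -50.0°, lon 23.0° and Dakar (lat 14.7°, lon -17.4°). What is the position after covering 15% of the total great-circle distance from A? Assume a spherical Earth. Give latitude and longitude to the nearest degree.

Convert each endpoint to a unit vector on the sphere (x = cos φ cos λ, y = cos φ sin λ, z = sin φ).
The central angle between the endpoints is δ = arccos(p₁·p₂) ≈ 1.288 rad (73.8°).
Interpolate at f = 0.15 with slerp weights a = sin((1−f)δ)/sin δ ≈ 0.926, b = sin(fδ)/sin δ ≈ 0.200.
p = a·p₁ + b·p₂ ≈ (0.732, 0.175, -0.658); φ = arcsin(p_z) ≈ -41.17°, λ = atan2(p_y, p_x) ≈ 13.41°.

≈ lat -41°, lon 13°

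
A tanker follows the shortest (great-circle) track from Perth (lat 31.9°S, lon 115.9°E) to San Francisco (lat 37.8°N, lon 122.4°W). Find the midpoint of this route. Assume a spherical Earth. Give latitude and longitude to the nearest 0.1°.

From cos δ = sin φ₁ sin φ₂ + cos φ₁ cos φ₂ cos Δλ, the central angle is δ ≈ 2.314 rad (132.6°).
Interpolate at f = 1/2 with slerp weights a = sin((1−f)δ)/sin δ ≈ 1.243, b = sin(fδ)/sin δ ≈ 1.243.
p = a·p₁ + b·p₂ ≈ (-0.987, 0.120, 0.105); φ = arcsin(p_z) ≈ 6.03°, λ = atan2(p_y, p_x) ≈ 173.07°.

≈ lat 6.0°N, lon 173.1°E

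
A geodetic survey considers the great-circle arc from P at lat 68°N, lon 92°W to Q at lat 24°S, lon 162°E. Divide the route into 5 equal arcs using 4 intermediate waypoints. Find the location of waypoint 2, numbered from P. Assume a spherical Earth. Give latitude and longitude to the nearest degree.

Convert each endpoint to a unit vector on the sphere (x = cos φ cos λ, y = cos φ sin λ, z = sin φ).
The central angle between the endpoints is δ = arccos(p₁·p₂) ≈ 2.062 rad (118.1°).
Interpolate at f = 2/5 with slerp weights a = sin((1−f)δ)/sin δ ≈ 1.071, b = sin(fδ)/sin δ ≈ 0.833.
p = a·p₁ + b·p₂ ≈ (-0.737, -0.166, 0.655); φ = arcsin(p_z) ≈ 40.89°, λ = atan2(p_y, p_x) ≈ -167.31°.

≈ lat 41°N, lon 167°W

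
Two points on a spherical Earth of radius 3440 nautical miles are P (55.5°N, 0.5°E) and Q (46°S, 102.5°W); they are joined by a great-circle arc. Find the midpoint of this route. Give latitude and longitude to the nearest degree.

≈ (8°N, 58°W)

From cos δ = sin φ₁ sin φ₂ + cos φ₁ cos φ₂ cos Δλ, the central angle is δ ≈ 2.320 rad (132.9°).
Interpolate at f = 1/2 with slerp weights a = sin((1−f)δ)/sin δ ≈ 1.253, b = sin(fδ)/sin δ ≈ 1.253.
p = a·p₁ + b·p₂ ≈ (0.521, -0.843, 0.131); φ = arcsin(p_z) ≈ 7.54°, λ = atan2(p_y, p_x) ≈ -58.29°.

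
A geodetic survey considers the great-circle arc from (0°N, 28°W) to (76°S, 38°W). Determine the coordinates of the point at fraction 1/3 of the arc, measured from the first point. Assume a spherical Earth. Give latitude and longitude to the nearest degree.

≈ (25°S, 29°W)

Convert each endpoint to a unit vector on the sphere (x = cos φ cos λ, y = cos φ sin λ, z = sin φ).
The central angle between the endpoints is δ = arccos(p₁·p₂) ≈ 1.330 rad (76.2°).
Interpolate at f = 1/3 with slerp weights a = sin((1−f)δ)/sin δ ≈ 0.798, b = sin(fδ)/sin δ ≈ 0.442.
p = a·p₁ + b·p₂ ≈ (0.789, -0.440, -0.429); φ = arcsin(p_z) ≈ -25.38°, λ = atan2(p_y, p_x) ≈ -29.18°.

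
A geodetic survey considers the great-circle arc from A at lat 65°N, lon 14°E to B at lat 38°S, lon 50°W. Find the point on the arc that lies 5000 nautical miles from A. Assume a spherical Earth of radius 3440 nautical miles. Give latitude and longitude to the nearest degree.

Write both endpoints as unit vectors p₁, p₂ with components (cos φ cos λ, cos φ sin λ, sin φ).
The central angle between the endpoints is δ = arccos(p₁·p₂) ≈ 1.995 rad (114.3°). The total great-circle distance is δ·R ≈ 1.995 × 3440 ≈ 6864 nmi, so the target fraction is f = 5000/6864 ≈ 0.728.
Interpolate at f ≈ 0.728 with slerp weights a = sin((1−f)δ)/sin δ ≈ 0.566, b = sin(fδ)/sin δ ≈ 1.090.
p = a·p₁ + b·p₂ ≈ (0.784, -0.600, -0.158); φ = arcsin(p_z) ≈ -9.09°, λ = atan2(p_y, p_x) ≈ -37.42°.

≈ lat 9°S, lon 37°W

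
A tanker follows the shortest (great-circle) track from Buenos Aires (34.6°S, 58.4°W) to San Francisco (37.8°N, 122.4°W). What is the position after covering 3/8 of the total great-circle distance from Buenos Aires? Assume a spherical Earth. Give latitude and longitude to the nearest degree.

Write both endpoints as unit vectors p₁, p₂ with components (cos φ cos λ, cos φ sin λ, sin φ).
The central angle between the endpoints is δ = arccos(p₁·p₂) ≈ 1.634 rad (93.6°).
Interpolate at f = 3/8 with slerp weights a = sin((1−f)δ)/sin δ ≈ 0.854, b = sin(fδ)/sin δ ≈ 0.576.
p = a·p₁ + b·p₂ ≈ (0.125, -0.983, -0.132); φ = arcsin(p_z) ≈ -7.59°, λ = atan2(p_y, p_x) ≈ -82.78°.

≈ (8°S, 83°W)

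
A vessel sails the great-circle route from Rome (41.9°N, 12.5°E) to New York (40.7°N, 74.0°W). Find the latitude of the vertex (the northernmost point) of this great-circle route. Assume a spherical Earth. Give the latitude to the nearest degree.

≈ 50°N

The great circle lies in the plane with unit normal n̂ = (p₁ × p₂)/|p₁ × p₂|.
Here n̂_z ≈ -0.638; the vertex latitude is φ_max = arccos|n̂_z| ≈ 50.4°.
Check via Clairaut: cos φ_max = |cos φ₁| · sin C = cos(41.9°)·sin(59.0°) ≈ 0.638, again giving ≈ 50.4°.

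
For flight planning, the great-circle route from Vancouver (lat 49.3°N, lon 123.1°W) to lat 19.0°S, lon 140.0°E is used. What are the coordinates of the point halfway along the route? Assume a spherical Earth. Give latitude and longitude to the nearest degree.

Convert each endpoint to a unit vector on the sphere (x = cos φ cos λ, y = cos φ sin λ, z = sin φ).
The central angle between the endpoints is δ = arccos(p₁·p₂) ≈ 1.897 rad (108.7°).
Interpolate at f = 1/2 with slerp weights a = sin((1−f)δ)/sin δ ≈ 0.858, b = sin(fδ)/sin δ ≈ 0.858.
p = a·p₁ + b·p₂ ≈ (-0.927, 0.053, 0.371); φ = arcsin(p_z) ≈ 21.79°, λ = atan2(p_y, p_x) ≈ 176.74°.

≈ lat 22°N, lon 177°E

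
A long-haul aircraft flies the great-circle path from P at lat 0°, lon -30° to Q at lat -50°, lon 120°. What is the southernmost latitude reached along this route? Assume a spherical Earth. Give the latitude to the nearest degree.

The great circle lies in the plane with unit normal n̂ = (p₁ × p₂)/|p₁ × p₂|.
Here n̂_z ≈ +0.387; the vertex latitude is φ_max = arccos|n̂_z| ≈ 67.2°.
Check via Clairaut: cos φ_max = |cos φ₁| · sin C = cos(0.0°)·sin(157.2°) ≈ 0.387, again giving ≈ 67.2°.

≈ -67°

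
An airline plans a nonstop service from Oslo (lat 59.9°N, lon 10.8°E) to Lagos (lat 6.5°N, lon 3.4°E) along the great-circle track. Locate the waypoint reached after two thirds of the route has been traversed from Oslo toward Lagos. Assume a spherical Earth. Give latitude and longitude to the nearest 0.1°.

From cos δ = sin φ₁ sin φ₂ + cos φ₁ cos φ₂ cos Δλ, the central angle is δ ≈ 0.937 rad (53.7°).
Interpolate at f = 2/3 with slerp weights a = sin((1−f)δ)/sin δ ≈ 0.381, b = sin(fδ)/sin δ ≈ 0.726.
p = a·p₁ + b·p₂ ≈ (0.908, 0.079, 0.412); φ = arcsin(p_z) ≈ 24.34°, λ = atan2(p_y, p_x) ≈ 4.95°.

≈ lat 24.3°N, lon 4.9°E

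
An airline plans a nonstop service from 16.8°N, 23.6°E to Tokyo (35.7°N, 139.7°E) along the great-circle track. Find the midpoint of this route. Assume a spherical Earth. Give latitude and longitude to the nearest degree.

≈ 43°N, 74°E

Write both endpoints as unit vectors p₁, p₂ with components (cos φ cos λ, cos φ sin λ, sin φ).
The central angle between the endpoints is δ = arccos(p₁·p₂) ≈ 1.745 rad (100.0°).
Interpolate at f = 1/2 with slerp weights a = sin((1−f)δ)/sin δ ≈ 0.778, b = sin(fδ)/sin δ ≈ 0.778.
p = a·p₁ + b·p₂ ≈ (0.201, 0.707, 0.679); φ = arcsin(p_z) ≈ 42.74°, λ = atan2(p_y, p_x) ≈ 74.15°.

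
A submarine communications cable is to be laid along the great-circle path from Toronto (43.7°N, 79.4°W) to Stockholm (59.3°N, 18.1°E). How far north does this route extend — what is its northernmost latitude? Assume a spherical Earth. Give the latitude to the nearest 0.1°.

≈ 64.1°N

The great circle lies in the plane with unit normal n̂ = (p₁ × p₂)/|p₁ × p₂|.
Here n̂_z ≈ +0.437; the vertex latitude is φ_max = arccos|n̂_z| ≈ 64.1°.
Check via Clairaut: cos φ_max = |cos φ₁| · sin C = cos(43.7°)·sin(37.2°) ≈ 0.437, again giving ≈ 64.1°.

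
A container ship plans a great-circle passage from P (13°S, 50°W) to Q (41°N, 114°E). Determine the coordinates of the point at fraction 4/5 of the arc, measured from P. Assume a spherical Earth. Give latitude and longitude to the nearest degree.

≈ (63°N, 80°E)

The haversine formula gives a central angle δ ≈ 2.595 rad (148.7°) between the endpoints.
Interpolate at f = 4/5 with slerp weights a = sin((1−f)δ)/sin δ ≈ 0.955, b = sin(fδ)/sin δ ≈ 1.684.
p = a·p₁ + b·p₂ ≈ (0.081, 0.448, 0.890); φ = arcsin(p_z) ≈ 62.89°, λ = atan2(p_y, p_x) ≈ 79.76°.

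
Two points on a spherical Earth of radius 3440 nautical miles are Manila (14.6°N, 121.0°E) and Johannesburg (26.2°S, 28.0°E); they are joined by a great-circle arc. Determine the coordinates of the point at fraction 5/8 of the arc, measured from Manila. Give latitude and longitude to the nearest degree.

From cos δ = sin φ₁ sin φ₂ + cos φ₁ cos φ₂ cos Δλ, the central angle is δ ≈ 1.728 rad (99.0°).
Interpolate at f = 5/8 with slerp weights a = sin((1−f)δ)/sin δ ≈ 0.611, b = sin(fδ)/sin δ ≈ 0.893.
p = a·p₁ + b·p₂ ≈ (0.403, 0.883, -0.240); φ = arcsin(p_z) ≈ -13.90°, λ = atan2(p_y, p_x) ≈ 65.48°.

≈ 14°S, 65°E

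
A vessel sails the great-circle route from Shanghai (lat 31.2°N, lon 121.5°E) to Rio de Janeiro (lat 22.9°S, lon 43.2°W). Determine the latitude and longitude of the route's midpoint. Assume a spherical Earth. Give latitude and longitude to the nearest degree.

≈ lat 28°N, lon 24°E

Write both endpoints as unit vectors p₁, p₂ with components (cos φ cos λ, cos φ sin λ, sin φ).
The central angle between the endpoints is δ = arccos(p₁·p₂) ≈ 2.864 rad (164.1°).
Interpolate at f = 1/2 with slerp weights a = sin((1−f)δ)/sin δ ≈ 3.608, b = sin(fδ)/sin δ ≈ 3.608.
p = a·p₁ + b·p₂ ≈ (0.810, 0.356, 0.465); φ = arcsin(p_z) ≈ 27.72°, λ = atan2(p_y, p_x) ≈ 23.73°.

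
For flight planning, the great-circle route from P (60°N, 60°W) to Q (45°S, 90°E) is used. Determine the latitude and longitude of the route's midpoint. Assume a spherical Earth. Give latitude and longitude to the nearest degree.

Write both endpoints as unit vectors p₁, p₂ with components (cos φ cos λ, cos φ sin λ, sin φ).
The central angle between the endpoints is δ = arccos(p₁·p₂) ≈ 2.735 rad (156.7°).
Interpolate at f = 1/2 with slerp weights a = sin((1−f)δ)/sin δ ≈ 2.478, b = sin(fδ)/sin δ ≈ 2.478.
p = a·p₁ + b·p₂ ≈ (0.619, 0.679, 0.394); φ = arcsin(p_z) ≈ 23.19°, λ = atan2(p_y, p_x) ≈ 47.63°.

≈ (23°N, 48°E)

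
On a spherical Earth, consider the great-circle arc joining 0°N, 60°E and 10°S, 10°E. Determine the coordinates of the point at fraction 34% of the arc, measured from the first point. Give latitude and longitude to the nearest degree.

≈ 4°S, 43°E

Convert each endpoint to a unit vector on the sphere (x = cos φ cos λ, y = cos φ sin λ, z = sin φ).
The central angle between the endpoints is δ = arccos(p₁·p₂) ≈ 0.885 rad (50.7°).
Interpolate at f = 0.34 with slerp weights a = sin((1−f)δ)/sin δ ≈ 0.713, b = sin(fδ)/sin δ ≈ 0.383.
p = a·p₁ + b·p₂ ≈ (0.728, 0.683, -0.067); φ = arcsin(p_z) ≈ -3.81°, λ = atan2(p_y, p_x) ≈ 43.17°.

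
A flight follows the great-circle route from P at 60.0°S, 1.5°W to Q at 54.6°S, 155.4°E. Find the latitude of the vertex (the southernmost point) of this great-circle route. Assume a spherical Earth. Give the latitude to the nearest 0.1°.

≈ 82.7°S

The great circle lies in the plane with unit normal n̂ = (p₁ × p₂)/|p₁ × p₂|.
Here n̂_z ≈ +0.127; the vertex latitude is φ_max = arccos|n̂_z| ≈ 82.7°.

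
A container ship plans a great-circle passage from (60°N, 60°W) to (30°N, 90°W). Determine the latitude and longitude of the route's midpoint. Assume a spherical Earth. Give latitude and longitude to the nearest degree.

≈ (46°N, 79°W)

Convert each endpoint to a unit vector on the sphere (x = cos φ cos λ, y = cos φ sin λ, z = sin φ).
The central angle between the endpoints is δ = arccos(p₁·p₂) ≈ 0.630 rad (36.1°).
Interpolate at f = 1/2 with slerp weights a = sin((1−f)δ)/sin δ ≈ 0.526, b = sin(fδ)/sin δ ≈ 0.526.
p = a·p₁ + b·p₂ ≈ (0.131, -0.683, 0.718); φ = arcsin(p_z) ≈ 45.92°, λ = atan2(p_y, p_x) ≈ -79.11°.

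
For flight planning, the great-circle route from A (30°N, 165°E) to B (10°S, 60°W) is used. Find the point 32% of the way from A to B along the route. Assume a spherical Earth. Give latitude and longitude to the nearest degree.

≈ (32°N, 145°W)

Convert each endpoint to a unit vector on the sphere (x = cos φ cos λ, y = cos φ sin λ, z = sin φ).
The central angle between the endpoints is δ = arccos(p₁·p₂) ≈ 2.332 rad (133.6°).
Interpolate at f = 0.32 with slerp weights a = sin((1−f)δ)/sin δ ≈ 1.381, b = sin(fδ)/sin δ ≈ 0.938.
p = a·p₁ + b·p₂ ≈ (-0.694, -0.490, 0.528); φ = arcsin(p_z) ≈ 31.85°, λ = atan2(p_y, p_x) ≈ -144.75°.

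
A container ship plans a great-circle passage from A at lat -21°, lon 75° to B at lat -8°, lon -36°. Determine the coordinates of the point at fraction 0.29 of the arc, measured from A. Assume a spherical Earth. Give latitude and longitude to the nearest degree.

≈ lat -26°, lon 42°

From cos δ = sin φ₁ sin φ₂ + cos φ₁ cos φ₂ cos Δλ, the central angle is δ ≈ 1.856 rad (106.3°).
Interpolate at f = 0.29 with slerp weights a = sin((1−f)δ)/sin δ ≈ 1.009, b = sin(fδ)/sin δ ≈ 0.534.
p = a·p₁ + b·p₂ ≈ (0.672, 0.599, -0.436); φ = arcsin(p_z) ≈ -25.84°, λ = atan2(p_y, p_x) ≈ 41.72°.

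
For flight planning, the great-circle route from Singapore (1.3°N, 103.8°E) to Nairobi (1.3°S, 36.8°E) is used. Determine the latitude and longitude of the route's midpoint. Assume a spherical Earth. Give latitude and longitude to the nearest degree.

Convert each endpoint to a unit vector on the sphere (x = cos φ cos λ, y = cos φ sin λ, z = sin φ).
The central angle between the endpoints is δ = arccos(p₁·p₂) ≈ 1.170 rad (67.0°).
Interpolate at f = 1/2 with slerp weights a = sin((1−f)δ)/sin δ ≈ 0.600, b = sin(fδ)/sin δ ≈ 0.600.
p = a·p₁ + b·p₂ ≈ (0.337, 0.941, 0.000); φ = arcsin(p_z) ≈ 0.00°, λ = atan2(p_y, p_x) ≈ 70.30°.

≈ 0°N, 70°E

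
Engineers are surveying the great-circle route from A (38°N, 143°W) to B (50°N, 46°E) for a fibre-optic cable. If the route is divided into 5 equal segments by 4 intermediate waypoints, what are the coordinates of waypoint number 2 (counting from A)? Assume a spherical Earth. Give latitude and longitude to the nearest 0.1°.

≈ (74.1°N, 155.7°W)

Convert each endpoint to a unit vector on the sphere (x = cos φ cos λ, y = cos φ sin λ, z = sin φ).
The central angle between the endpoints is δ = arccos(p₁·p₂) ≈ 1.599 rad (91.6°).
Interpolate at f = 2/5 with slerp weights a = sin((1−f)δ)/sin δ ≈ 0.819, b = sin(fδ)/sin δ ≈ 0.597.
p = a·p₁ + b·p₂ ≈ (-0.249, -0.112, 0.962); φ = arcsin(p_z) ≈ 74.15°, λ = atan2(p_y, p_x) ≈ -155.70°.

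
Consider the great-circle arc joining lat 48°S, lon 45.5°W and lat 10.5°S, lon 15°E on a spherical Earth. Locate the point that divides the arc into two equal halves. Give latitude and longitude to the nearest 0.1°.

The haversine formula gives a central angle δ ≈ 1.093 rad (62.7°) between the endpoints.
Interpolate at f = 1/2 with slerp weights a = sin((1−f)δ)/sin δ ≈ 0.585, b = sin(fδ)/sin δ ≈ 0.585.
p = a·p₁ + b·p₂ ≈ (0.830, -0.130, -0.542); φ = arcsin(p_z) ≈ -32.80°, λ = atan2(p_y, p_x) ≈ -8.92°.

≈ lat 32.8°S, lon 8.9°W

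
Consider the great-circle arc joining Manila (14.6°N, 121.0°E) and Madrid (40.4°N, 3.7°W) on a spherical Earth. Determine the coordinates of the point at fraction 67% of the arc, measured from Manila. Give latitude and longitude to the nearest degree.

≈ 51°N, 45°E

Convert each endpoint to a unit vector on the sphere (x = cos φ cos λ, y = cos φ sin λ, z = sin φ).
The central angle between the endpoints is δ = arccos(p₁·p₂) ≈ 1.830 rad (104.8°).
Interpolate at f = 0.67 with slerp weights a = sin((1−f)δ)/sin δ ≈ 0.587, b = sin(fδ)/sin δ ≈ 0.974.
p = a·p₁ + b·p₂ ≈ (0.447, 0.439, 0.779); φ = arcsin(p_z) ≈ 51.18°, λ = atan2(p_y, p_x) ≈ 44.50°.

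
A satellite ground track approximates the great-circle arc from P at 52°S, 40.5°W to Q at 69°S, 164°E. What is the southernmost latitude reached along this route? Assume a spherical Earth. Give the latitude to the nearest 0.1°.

The great circle lies in the plane with unit normal n̂ = (p₁ × p₂)/|p₁ × p₂|.
Here n̂_z ≈ -0.108; the vertex latitude is φ_max = arccos|n̂_z| ≈ 83.8°.

≈ 83.8°S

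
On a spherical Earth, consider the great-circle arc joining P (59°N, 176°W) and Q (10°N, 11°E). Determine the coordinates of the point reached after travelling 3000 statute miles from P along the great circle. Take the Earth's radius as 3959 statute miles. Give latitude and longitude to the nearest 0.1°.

Write both endpoints as unit vectors p₁, p₂ with components (cos φ cos λ, cos φ sin λ, sin φ).
The central angle between the endpoints is δ = arccos(p₁·p₂) ≈ 1.933 rad (110.8°). The total great-circle distance is δ·R ≈ 1.933 × 3959 ≈ 7654 mi, so the target fraction is f = 3000/7654 ≈ 0.392.
Interpolate at f ≈ 0.392 with slerp weights a = sin((1−f)δ)/sin δ ≈ 0.987, b = sin(fδ)/sin δ ≈ 0.735.
p = a·p₁ + b·p₂ ≈ (0.203, 0.103, 0.974); φ = arcsin(p_z) ≈ 76.83°, λ = atan2(p_y, p_x) ≈ 26.77°.

≈ (76.8°N, 26.8°E)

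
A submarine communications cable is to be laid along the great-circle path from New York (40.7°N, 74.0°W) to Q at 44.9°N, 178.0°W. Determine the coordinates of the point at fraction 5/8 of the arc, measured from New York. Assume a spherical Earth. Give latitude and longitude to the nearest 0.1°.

Convert each endpoint to a unit vector on the sphere (x = cos φ cos λ, y = cos φ sin λ, z = sin φ).
The central angle between the endpoints is δ = arccos(p₁·p₂) ≈ 1.234 rad (70.7°).
Interpolate at f = 5/8 with slerp weights a = sin((1−f)δ)/sin δ ≈ 0.473, b = sin(fδ)/sin δ ≈ 0.739.
p = a·p₁ + b·p₂ ≈ (-0.424, -0.363, 0.830); φ = arcsin(p_z) ≈ 56.07°, λ = atan2(p_y, p_x) ≈ -139.43°.

≈ 56.1°N, 139.4°W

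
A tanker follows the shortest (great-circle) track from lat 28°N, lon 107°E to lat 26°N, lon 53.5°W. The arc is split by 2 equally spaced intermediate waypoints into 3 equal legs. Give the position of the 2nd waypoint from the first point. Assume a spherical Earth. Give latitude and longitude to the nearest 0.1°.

Convert each endpoint to a unit vector on the sphere (x = cos φ cos λ, y = cos φ sin λ, z = sin φ).
The central angle between the endpoints is δ = arccos(p₁·p₂) ≈ 2.144 rad (122.8°).
Interpolate at f = 2/3 with slerp weights a = sin((1−f)δ)/sin δ ≈ 0.780, b = sin(fδ)/sin δ ≈ 1.178.
p = a·p₁ + b·p₂ ≈ (0.429, -0.193, 0.883); φ = arcsin(p_z) ≈ 61.97°, λ = atan2(p_y, p_x) ≈ -24.21°.

≈ lat 62.0°N, lon 24.2°W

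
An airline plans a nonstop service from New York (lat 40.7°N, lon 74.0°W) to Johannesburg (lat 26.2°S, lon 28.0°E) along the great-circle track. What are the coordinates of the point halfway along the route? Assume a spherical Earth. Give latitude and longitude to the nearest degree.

From cos δ = sin φ₁ sin φ₂ + cos φ₁ cos φ₂ cos Δλ, the central angle is δ ≈ 2.015 rad (115.4°).
Interpolate at f = 1/2 with slerp weights a = sin((1−f)δ)/sin δ ≈ 0.936, b = sin(fδ)/sin δ ≈ 0.936.
p = a·p₁ + b·p₂ ≈ (0.937, -0.288, 0.197); φ = arcsin(p_z) ≈ 11.37°, λ = atan2(p_y, p_x) ≈ -17.07°.

≈ lat 11°N, lon 17°W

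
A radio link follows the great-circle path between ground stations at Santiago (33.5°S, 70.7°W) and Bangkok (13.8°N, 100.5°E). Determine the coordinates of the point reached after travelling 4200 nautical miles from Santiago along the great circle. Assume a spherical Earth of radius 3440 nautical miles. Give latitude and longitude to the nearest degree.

From cos δ = sin φ₁ sin φ₂ + cos φ₁ cos φ₂ cos Δλ, the central angle is δ ≈ 2.771 rad (158.7°). The total great-circle distance is δ·R ≈ 2.771 × 3440 ≈ 9531 nmi, so the target fraction is f = 4200/9531 ≈ 0.441.
Interpolate at f ≈ 0.441 with slerp weights a = sin((1−f)δ)/sin δ ≈ 2.757, b = sin(fδ)/sin δ ≈ 2.591.
p = a·p₁ + b·p₂ ≈ (0.301, 0.304, -0.904); φ = arcsin(p_z) ≈ -64.66°, λ = atan2(p_y, p_x) ≈ 45.23°.

≈ 65°S, 45°E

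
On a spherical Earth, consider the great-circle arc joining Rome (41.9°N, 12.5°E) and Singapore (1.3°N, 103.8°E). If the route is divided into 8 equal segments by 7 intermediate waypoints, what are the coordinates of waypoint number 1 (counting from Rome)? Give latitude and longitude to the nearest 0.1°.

≈ 41.3°N, 27.6°E

From cos δ = sin φ₁ sin φ₂ + cos φ₁ cos φ₂ cos Δλ, the central angle is δ ≈ 1.573 rad (90.1°).
Interpolate at f = 1/8 with slerp weights a = sin((1−f)δ)/sin δ ≈ 0.981, b = sin(fδ)/sin δ ≈ 0.195.
p = a·p₁ + b·p₂ ≈ (0.666, 0.348, 0.660); φ = arcsin(p_z) ≈ 41.27°, λ = atan2(p_y, p_x) ≈ 27.55°.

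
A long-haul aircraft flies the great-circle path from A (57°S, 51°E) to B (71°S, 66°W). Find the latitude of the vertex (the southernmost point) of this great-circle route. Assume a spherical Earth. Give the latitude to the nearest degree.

≈ 77°S

The great circle lies in the plane with unit normal n̂ = (p₁ × p₂)/|p₁ × p₂|.
Here n̂_z ≈ -0.225; the vertex latitude is φ_max = arccos|n̂_z| ≈ 77.0°.
Check via Clairaut: cos φ_max = |cos φ₁| · sin C = cos(57.0°)·sin(155.6°) ≈ 0.225, again giving ≈ 77.0°.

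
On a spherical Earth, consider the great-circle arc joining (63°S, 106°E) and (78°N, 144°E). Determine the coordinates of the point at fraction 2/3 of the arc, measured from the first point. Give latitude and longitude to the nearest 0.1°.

≈ (31.5°N, 120.3°E)

Convert each endpoint to a unit vector on the sphere (x = cos φ cos λ, y = cos φ sin λ, z = sin φ).
The central angle between the endpoints is δ = arccos(p₁·p₂) ≈ 2.493 rad (142.9°).
Interpolate at f = 2/3 with slerp weights a = sin((1−f)δ)/sin δ ≈ 1.223, b = sin(fδ)/sin δ ≈ 1.649.
p = a·p₁ + b·p₂ ≈ (-0.431, 0.735, 0.523); φ = arcsin(p_z) ≈ 31.55°, λ = atan2(p_y, p_x) ≈ 120.34°.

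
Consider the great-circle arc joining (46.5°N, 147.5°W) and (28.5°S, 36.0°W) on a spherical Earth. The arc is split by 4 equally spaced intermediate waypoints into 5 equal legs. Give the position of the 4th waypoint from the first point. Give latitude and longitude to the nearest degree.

Write both endpoints as unit vectors p₁, p₂ with components (cos φ cos λ, cos φ sin λ, sin φ).
The central angle between the endpoints is δ = arccos(p₁·p₂) ≈ 2.175 rad (124.6°).
Interpolate at f = 4/5 with slerp weights a = sin((1−f)δ)/sin δ ≈ 0.512, b = sin(fδ)/sin δ ≈ 1.198.
p = a·p₁ + b·p₂ ≈ (0.554, -0.808, -0.200); φ = arcsin(p_z) ≈ -11.54°, λ = atan2(p_y, p_x) ≈ -55.55°.

≈ (12°S, 56°W)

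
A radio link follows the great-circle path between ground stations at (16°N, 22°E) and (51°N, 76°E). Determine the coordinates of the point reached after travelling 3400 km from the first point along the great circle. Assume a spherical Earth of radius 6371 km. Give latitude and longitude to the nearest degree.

The haversine formula gives a central angle δ ≈ 0.965 rad (55.3°) between the endpoints. The total great-circle distance is δ·R ≈ 0.965 × 6371 ≈ 6145 km, so the target fraction is f = 3400/6145 ≈ 0.553.
Interpolate at f ≈ 0.553 with slerp weights a = sin((1−f)δ)/sin δ ≈ 0.508, b = sin(fδ)/sin δ ≈ 0.619.
p = a·p₁ + b·p₂ ≈ (0.547, 0.561, 0.621); φ = arcsin(p_z) ≈ 38.40°, λ = atan2(p_y, p_x) ≈ 45.71°.

≈ (38°N, 46°E)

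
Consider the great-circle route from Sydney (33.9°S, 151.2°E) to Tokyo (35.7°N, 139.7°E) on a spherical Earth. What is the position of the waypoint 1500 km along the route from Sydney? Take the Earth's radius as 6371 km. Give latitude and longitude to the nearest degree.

≈ 21°S, 149°E

Write both endpoints as unit vectors p₁, p₂ with components (cos φ cos λ, cos φ sin λ, sin φ).
The central angle between the endpoints is δ = arccos(p₁·p₂) ≈ 1.229 rad (70.4°). The total great-circle distance is δ·R ≈ 1.229 × 6371 ≈ 7831 km, so the target fraction is f = 1500/7831 ≈ 0.192.
Interpolate at f ≈ 0.192 with slerp weights a = sin((1−f)δ)/sin δ ≈ 0.889, b = sin(fδ)/sin δ ≈ 0.248.
p = a·p₁ + b·p₂ ≈ (-0.800, 0.486, -0.352); φ = arcsin(p_z) ≈ -20.59°, λ = atan2(p_y, p_x) ≈ 148.75°.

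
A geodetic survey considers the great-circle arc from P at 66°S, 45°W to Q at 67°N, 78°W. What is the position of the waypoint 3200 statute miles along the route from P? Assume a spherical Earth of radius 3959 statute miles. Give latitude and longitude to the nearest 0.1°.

≈ 20.5°S, 58.4°W

Write both endpoints as unit vectors p₁, p₂ with components (cos φ cos λ, cos φ sin λ, sin φ).
The central angle between the endpoints is δ = arccos(p₁·p₂) ≈ 2.357 rad (135.0°). The total great-circle distance is δ·R ≈ 2.357 × 3959 ≈ 9331 mi, so the target fraction is f = 3200/9331 ≈ 0.343.
Interpolate at f ≈ 0.343 with slerp weights a = sin((1−f)δ)/sin δ ≈ 1.415, b = sin(fδ)/sin δ ≈ 1.023.
p = a·p₁ + b·p₂ ≈ (0.490, -0.798, -0.351); φ = arcsin(p_z) ≈ -20.52°, λ = atan2(p_y, p_x) ≈ -58.45°.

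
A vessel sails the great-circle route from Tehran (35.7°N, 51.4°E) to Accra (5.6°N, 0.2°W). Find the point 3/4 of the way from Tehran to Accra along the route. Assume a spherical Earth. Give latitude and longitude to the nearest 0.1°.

≈ (14.4°N, 10.9°E)

Write both endpoints as unit vectors p₁, p₂ with components (cos φ cos λ, cos φ sin λ, sin φ).
The central angle between the endpoints is δ = arccos(p₁·p₂) ≈ 0.978 rad (56.0°).
Interpolate at f = 3/4 with slerp weights a = sin((1−f)δ)/sin δ ≈ 0.292, b = sin(fδ)/sin δ ≈ 0.807.
p = a·p₁ + b·p₂ ≈ (0.951, 0.182, 0.249); φ = arcsin(p_z) ≈ 14.42°, λ = atan2(p_y, p_x) ≈ 10.86°.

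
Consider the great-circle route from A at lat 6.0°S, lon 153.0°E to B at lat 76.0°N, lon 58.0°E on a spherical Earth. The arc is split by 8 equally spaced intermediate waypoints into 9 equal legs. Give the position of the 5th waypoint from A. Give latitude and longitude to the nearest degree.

≈ lat 46°N, lon 137°E

Write both endpoints as unit vectors p₁, p₂ with components (cos φ cos λ, cos φ sin λ, sin φ).
The central angle between the endpoints is δ = arccos(p₁·p₂) ≈ 1.693 rad (97.0°).
Interpolate at f = 5/9 with slerp weights a = sin((1−f)δ)/sin δ ≈ 0.689, b = sin(fδ)/sin δ ≈ 0.814.
p = a·p₁ + b·p₂ ≈ (-0.506, 0.478, 0.718); φ = arcsin(p_z) ≈ 45.89°, λ = atan2(p_y, p_x) ≈ 136.63°.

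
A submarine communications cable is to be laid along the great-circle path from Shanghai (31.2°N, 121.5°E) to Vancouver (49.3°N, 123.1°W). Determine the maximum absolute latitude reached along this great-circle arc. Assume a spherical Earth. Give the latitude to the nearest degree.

The great circle lies in the plane with unit normal n̂ = (p₁ × p₂)/|p₁ × p₂|.
Here n̂_z ≈ +0.510; the vertex latitude is φ_max = arccos|n̂_z| ≈ 59.3°.
Check via Clairaut: cos φ_max = |cos φ₁| · sin C = cos(31.2°)·sin(36.6°) ≈ 0.510, again giving ≈ 59.3°.

≈ 59°N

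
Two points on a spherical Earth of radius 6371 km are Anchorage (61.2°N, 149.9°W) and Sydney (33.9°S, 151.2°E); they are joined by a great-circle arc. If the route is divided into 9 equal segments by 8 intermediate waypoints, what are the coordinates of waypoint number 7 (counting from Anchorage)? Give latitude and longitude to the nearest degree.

Convert each endpoint to a unit vector on the sphere (x = cos φ cos λ, y = cos φ sin λ, z = sin φ).
The central angle between the endpoints is δ = arccos(p₁·p₂) ≈ 1.857 rad (106.4°).
Interpolate at f = 7/9 with slerp weights a = sin((1−f)δ)/sin δ ≈ 0.418, b = sin(fδ)/sin δ ≈ 1.034.
p = a·p₁ + b·p₂ ≈ (-0.926, 0.312, -0.210); φ = arcsin(p_z) ≈ -12.15°, λ = atan2(p_y, p_x) ≈ 161.36°.

≈ (12°S, 161°E)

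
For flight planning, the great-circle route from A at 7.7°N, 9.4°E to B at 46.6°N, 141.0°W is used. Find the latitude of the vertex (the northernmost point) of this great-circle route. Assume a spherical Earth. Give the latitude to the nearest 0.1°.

The great circle lies in the plane with unit normal n̂ = (p₁ × p₂)/|p₁ × p₂|.
Here n̂_z ≈ -0.387; the vertex latitude is φ_max = arccos|n̂_z| ≈ 67.2°.

≈ 67.2°N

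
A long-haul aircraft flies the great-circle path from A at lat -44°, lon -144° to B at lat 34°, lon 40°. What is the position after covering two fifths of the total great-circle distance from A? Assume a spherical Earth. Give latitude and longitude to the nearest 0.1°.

Convert each endpoint to a unit vector on the sphere (x = cos φ cos λ, y = cos φ sin λ, z = sin φ).
The central angle between the endpoints is δ = arccos(p₁·p₂) ≈ 2.959 rad (169.5°).
Interpolate at f = 2/5 with slerp weights a = sin((1−f)δ)/sin δ ≈ 5.389, b = sin(fδ)/sin δ ≈ 5.096.
p = a·p₁ + b·p₂ ≈ (0.100, 0.437, -0.894); φ = arcsin(p_z) ≈ -63.35°, λ = atan2(p_y, p_x) ≈ 77.08°.

≈ lat -63.4°, lon 77.1°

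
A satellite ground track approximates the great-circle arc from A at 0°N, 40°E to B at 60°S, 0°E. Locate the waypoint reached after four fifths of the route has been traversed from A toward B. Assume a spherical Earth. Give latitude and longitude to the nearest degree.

From cos δ = sin φ₁ sin φ₂ + cos φ₁ cos φ₂ cos Δλ, the central angle is δ ≈ 1.178 rad (67.5°).
Interpolate at f = 4/5 with slerp weights a = sin((1−f)δ)/sin δ ≈ 0.253, b = sin(fδ)/sin δ ≈ 0.876.
p = a·p₁ + b·p₂ ≈ (0.631, 0.162, -0.758); φ = arcsin(p_z) ≈ -49.32°, λ = atan2(p_y, p_x) ≈ 14.42°.

≈ 49°S, 14°E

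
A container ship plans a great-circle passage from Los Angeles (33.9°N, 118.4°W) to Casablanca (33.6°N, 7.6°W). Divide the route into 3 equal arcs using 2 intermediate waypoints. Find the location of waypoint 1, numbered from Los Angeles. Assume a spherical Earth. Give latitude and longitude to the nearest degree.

The haversine formula gives a central angle δ ≈ 1.508 rad (86.4°) between the endpoints.
Interpolate at f = 1/3 with slerp weights a = sin((1−f)δ)/sin δ ≈ 0.846, b = sin(fδ)/sin δ ≈ 0.483.
p = a·p₁ + b·p₂ ≈ (0.065, -0.671, 0.739); φ = arcsin(p_z) ≈ 47.63°, λ = atan2(p_y, p_x) ≈ -84.51°.

≈ 48°N, 85°W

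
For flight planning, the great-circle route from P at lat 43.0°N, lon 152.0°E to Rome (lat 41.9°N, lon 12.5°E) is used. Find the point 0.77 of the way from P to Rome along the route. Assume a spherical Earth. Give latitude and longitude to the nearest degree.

The haversine formula gives a central angle δ ≈ 1.529 rad (87.6°) between the endpoints.
Interpolate at f = 0.77 with slerp weights a = sin((1−f)δ)/sin δ ≈ 0.345, b = sin(fδ)/sin δ ≈ 0.924.
p = a·p₁ + b·p₂ ≈ (0.449, 0.267, 0.853); φ = arcsin(p_z) ≈ 58.49°, λ = atan2(p_y, p_x) ≈ 30.76°.

≈ lat 58°N, lon 31°E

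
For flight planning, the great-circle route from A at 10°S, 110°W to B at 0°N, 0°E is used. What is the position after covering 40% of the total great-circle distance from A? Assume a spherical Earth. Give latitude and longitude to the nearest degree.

≈ 10°S, 65°W

Convert each endpoint to a unit vector on the sphere (x = cos φ cos λ, y = cos φ sin λ, z = sin φ).
The central angle between the endpoints is δ = arccos(p₁·p₂) ≈ 1.914 rad (109.7°).
Interpolate at f = 0.40 with slerp weights a = sin((1−f)δ)/sin δ ≈ 0.969, b = sin(fδ)/sin δ ≈ 0.736.
p = a·p₁ + b·p₂ ≈ (0.410, -0.897, -0.168); φ = arcsin(p_z) ≈ -9.68°, λ = atan2(p_y, p_x) ≈ -65.44°.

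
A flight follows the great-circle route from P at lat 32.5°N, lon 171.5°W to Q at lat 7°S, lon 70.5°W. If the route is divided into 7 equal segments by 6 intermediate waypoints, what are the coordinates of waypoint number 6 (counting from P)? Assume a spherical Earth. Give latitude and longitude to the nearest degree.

Convert each endpoint to a unit vector on the sphere (x = cos φ cos λ, y = cos φ sin λ, z = sin φ).
The central angle between the endpoints is δ = arccos(p₁·p₂) ≈ 1.798 rad (103.0°).
Interpolate at f = 6/7 with slerp weights a = sin((1−f)δ)/sin δ ≈ 0.261, b = sin(fδ)/sin δ ≈ 1.026.
p = a·p₁ + b·p₂ ≈ (0.122, -0.992, 0.015); φ = arcsin(p_z) ≈ 0.86°, λ = atan2(p_y, p_x) ≈ -82.97°.

≈ lat 1°N, lon 83°W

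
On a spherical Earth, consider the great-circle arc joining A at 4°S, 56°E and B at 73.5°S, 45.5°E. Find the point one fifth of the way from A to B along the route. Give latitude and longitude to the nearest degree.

≈ 18°S, 55°E

Convert each endpoint to a unit vector on the sphere (x = cos φ cos λ, y = cos φ sin λ, z = sin φ).
The central angle between the endpoints is δ = arccos(p₁·p₂) ≈ 1.218 rad (69.8°).
Interpolate at f = 1/5 with slerp weights a = sin((1−f)δ)/sin δ ≈ 0.882, b = sin(fδ)/sin δ ≈ 0.257.
p = a·p₁ + b·p₂ ≈ (0.543, 0.781, -0.308); φ = arcsin(p_z) ≈ -17.94°, λ = atan2(p_y, p_x) ≈ 55.20°.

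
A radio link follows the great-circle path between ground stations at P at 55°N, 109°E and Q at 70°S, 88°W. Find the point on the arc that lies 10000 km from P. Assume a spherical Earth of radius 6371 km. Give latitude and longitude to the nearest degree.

Convert each endpoint to a unit vector on the sphere (x = cos φ cos λ, y = cos φ sin λ, z = sin φ).
The central angle between the endpoints is δ = arccos(p₁·p₂) ≈ 2.848 rad (163.2°). The total great-circle distance is δ·R ≈ 2.848 × 6371 ≈ 18148 km, so the target fraction is f = 10000/18148 ≈ 0.551.
Interpolate at f ≈ 0.551 with slerp weights a = sin((1−f)δ)/sin δ ≈ 3.315, b = sin(fδ)/sin δ ≈ 3.461.
p = a·p₁ + b·p₂ ≈ (-0.578, 0.615, -0.537); φ = arcsin(p_z) ≈ -32.49°, λ = atan2(p_y, p_x) ≈ 133.23°.

≈ 32°S, 133°E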